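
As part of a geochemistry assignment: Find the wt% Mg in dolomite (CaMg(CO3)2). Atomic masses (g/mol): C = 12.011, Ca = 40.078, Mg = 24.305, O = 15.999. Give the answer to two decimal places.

Formula mass = 1×40.078 + 1×24.305 + 2×12.011 + 6×15.999 = 184.399 g/mol, of which 24.305 g is Mg.
So Mg makes up 24.305/184.399 = 0.1318 of the mass, i.e. 13.18%.

13.18 mass %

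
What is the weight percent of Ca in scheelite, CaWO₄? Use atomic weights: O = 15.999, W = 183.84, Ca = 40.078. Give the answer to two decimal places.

Molar mass of CaWO₄: 1×40.078 + 1×183.84 + 4×15.999 = 287.914 g/mol.
Mass of Ca per formula unit: 1 × 40.078 = 40.078 g.
Weight fraction Ca = 40.078 / 287.914 = 0.1392.

13.92 mass %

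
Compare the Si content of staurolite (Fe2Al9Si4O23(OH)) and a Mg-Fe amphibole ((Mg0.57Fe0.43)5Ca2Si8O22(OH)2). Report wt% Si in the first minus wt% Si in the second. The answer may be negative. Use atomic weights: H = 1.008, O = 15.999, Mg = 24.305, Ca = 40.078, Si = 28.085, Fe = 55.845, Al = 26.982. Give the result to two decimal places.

M(Fe2Al9Si4O23(OH)) = 851.852 g/mol, so wt% Si = 112.340/851.852 × 100 = 13.19%.
M((Mg0.57Fe0.43)5Ca2Si8O22(OH)2) = 880.164 g/mol, so wt% Si = 224.680/880.164 × 100 = 25.53%.
13.19 − 25.53 = -12.34 pp.

-12.34 percentage points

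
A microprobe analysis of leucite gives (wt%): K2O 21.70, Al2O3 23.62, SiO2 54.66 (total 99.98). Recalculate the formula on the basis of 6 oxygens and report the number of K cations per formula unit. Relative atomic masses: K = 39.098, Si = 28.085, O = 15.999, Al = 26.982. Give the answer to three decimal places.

1.007 K apfu

K2O (M=94.195): mol = 0.23037; K = 0.46074, O = 0.23037.
Al2O3 (M=101.961): mol = 0.23166; Al = 0.46332, O = 0.69498.
SiO2 (M=60.083): mol = 0.90974; Si = 0.90974, O = 1.81948.
ΣO = 2.74483; factor = 6/ΣO = 2.18593.
K apfu = 0.46074 × 2.18593 = 1.007.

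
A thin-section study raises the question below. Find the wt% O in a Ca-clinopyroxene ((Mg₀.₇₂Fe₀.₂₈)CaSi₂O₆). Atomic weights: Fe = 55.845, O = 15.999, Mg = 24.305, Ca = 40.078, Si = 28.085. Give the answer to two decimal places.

Molar mass of (Mg₀.₇₂Fe₀.₂₈)CaSi₂O₆: 0.72×24.305 + 0.28×55.845 + 1×40.078 + 2×28.085 + 6×15.999 = 225.378 g/mol.
Mass of O per formula unit: 6 × 15.999 = 95.994 g.
Weight fraction O = 95.994 / 225.378 = 0.4259.

42.59 wt%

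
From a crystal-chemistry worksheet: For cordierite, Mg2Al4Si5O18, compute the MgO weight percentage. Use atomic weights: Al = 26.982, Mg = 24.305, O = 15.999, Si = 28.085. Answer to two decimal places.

Formula mass = 584.945 g/mol.
2 Mg → 2.0000 mol MgO per formula unit; M(MgO) = 40.304, so MgO mass = 80.608 g.
80.608/584.945 × 100 = 13.78 wt%.

13.78 wt%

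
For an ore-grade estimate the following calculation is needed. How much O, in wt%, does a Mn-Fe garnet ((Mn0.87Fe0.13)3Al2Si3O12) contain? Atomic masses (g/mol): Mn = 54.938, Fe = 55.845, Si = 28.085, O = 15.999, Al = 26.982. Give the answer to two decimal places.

Formula mass = 2.61*54.938 + 0.39*55.845 + 2*26.982 + 3*28.085 + 12*15.999 = 495.375 g/mol, of which 191.988 g is O.
So O makes up 191.988/495.375 = 0.3876 of the mass, i.e. 38.76%.

38.76 wt%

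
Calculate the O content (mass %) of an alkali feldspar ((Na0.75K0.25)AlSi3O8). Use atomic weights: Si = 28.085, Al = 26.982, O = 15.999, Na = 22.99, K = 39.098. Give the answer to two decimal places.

48.07 mass %

M((Na0.75K0.25)AlSi3O8) = 266.246 g/mol.
O contributes 8 × 15.999 = 127.992 g per mole.
127.992/266.246 = 0.4807 → 48.07%.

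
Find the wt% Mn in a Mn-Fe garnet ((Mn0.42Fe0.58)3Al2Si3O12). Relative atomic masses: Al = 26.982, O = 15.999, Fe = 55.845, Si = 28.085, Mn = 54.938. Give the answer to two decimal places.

13.94 mass %

Molar mass of (Mn0.42Fe0.58)3Al2Si3O12: 1.26·54.938 + 1.74·55.845 + 2·26.982 + 3·28.085 + 12·15.999 = 496.599 g/mol.
Mass of Mn per formula unit: 1.26 × 54.938 = 69.222 g.
Weight fraction Mn = 69.222 / 496.599 = 0.1394.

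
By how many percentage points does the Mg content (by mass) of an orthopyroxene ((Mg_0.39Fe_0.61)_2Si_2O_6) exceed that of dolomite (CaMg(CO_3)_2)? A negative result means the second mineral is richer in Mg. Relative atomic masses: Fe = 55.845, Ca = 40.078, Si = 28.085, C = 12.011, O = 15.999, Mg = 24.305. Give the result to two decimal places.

-5.26 percentage points

Mg in (Mg_0.39Fe_0.61)_2Si_2O_6: molar mass 239.253 g/mol; 0.78×24.305 = 18.958 g → 7.92 wt%.
Mg in CaMg(CO_3)_2: molar mass 184.399 g/mol; 1×24.305 = 24.305 g → 13.18 wt%.
Difference = 7.92 − 13.18 = -5.26 percentage points.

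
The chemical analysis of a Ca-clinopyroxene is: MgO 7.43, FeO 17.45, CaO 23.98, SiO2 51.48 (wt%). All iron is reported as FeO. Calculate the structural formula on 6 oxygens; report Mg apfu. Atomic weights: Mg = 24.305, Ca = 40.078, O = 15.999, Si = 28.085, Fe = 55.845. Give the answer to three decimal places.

0.431 Mg apfu

MgO: 7.43/40.304 = 0.18435 mol → 0.18435 mol Mg, 0.18435 mol O.
FeO: 17.45/71.844 = 0.24289 mol → 0.24289 mol Fe, 0.24289 mol O.
CaO: 23.98/56.077 = 0.42763 mol → 0.42763 mol Ca, 0.42763 mol O.
SiO2: 51.48/60.083 = 0.85681 mol → 0.85681 mol Si, 1.71362 mol O.
Total oxygen = 2.56849 mol. Normalization factor = 6/2.56849 = 2.33600.
Mg per 6 O = 0.18435 × 2.33600 = 0.431.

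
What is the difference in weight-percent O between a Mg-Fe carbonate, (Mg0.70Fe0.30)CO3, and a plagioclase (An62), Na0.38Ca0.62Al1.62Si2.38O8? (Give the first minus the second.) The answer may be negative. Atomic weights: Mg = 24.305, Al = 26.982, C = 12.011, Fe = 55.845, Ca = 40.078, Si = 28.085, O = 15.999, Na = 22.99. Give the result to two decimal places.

M((Mg0.70Fe0.30)CO3) = 93.775 g/mol, so wt% O = 47.997/93.775 × 100 = 51.18%.
M(Na0.38Ca0.62Al1.62Si2.38O8) = 272.130 g/mol, so wt% O = 127.992/272.130 × 100 = 47.03%.
51.18 − 47.03 = 4.15 pp.

4.15 percentage points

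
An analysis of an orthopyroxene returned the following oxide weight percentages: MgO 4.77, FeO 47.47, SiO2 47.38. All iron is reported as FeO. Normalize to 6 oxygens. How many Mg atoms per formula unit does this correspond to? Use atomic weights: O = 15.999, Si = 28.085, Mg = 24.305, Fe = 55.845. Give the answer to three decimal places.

0.301 Mg apfu

MgO: 4.77/40.304 = 0.11835 mol → 0.11835 mol Mg, 0.11835 mol O.
FeO: 47.47/71.844 = 0.66074 mol → 0.66074 mol Fe, 0.66074 mol O.
SiO2: 47.38/60.083 = 0.78858 mol → 0.78858 mol Si, 1.57716 mol O.
Total oxygen = 2.35625 mol. Normalization factor = 6/2.35625 = 2.54642.
Mg per 6 O = 0.11835 × 2.54642 = 0.301.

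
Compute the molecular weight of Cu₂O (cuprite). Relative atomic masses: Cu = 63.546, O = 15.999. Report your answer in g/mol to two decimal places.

143.09 g/mol

Cu: 2 × 63.546 = 127.0920
O: 1 × 15.999 = 15.9990
Summing the contributions gives the formula mass.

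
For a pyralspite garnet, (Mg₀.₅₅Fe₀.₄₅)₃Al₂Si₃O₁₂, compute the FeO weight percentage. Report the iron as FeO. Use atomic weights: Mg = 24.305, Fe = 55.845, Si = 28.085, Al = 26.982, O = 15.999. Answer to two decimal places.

Molar mass of (Mg₀.₅₅Fe₀.₄₅)₃Al₂Si₃O₁₂ = 1.65·24.305 + 1.35·55.845 + 2·26.982 + 3·28.085 + 12·15.999 = 445.701 g/mol.
Each formula unit contains 1.35 Fe, equivalent to 1.35/1 = 1.3500 mol FeO.
M(FeO) = 1×55.845 + 1×15.999 = 71.844 g/mol.
Mass of FeO per formula unit = 1.3500 × 71.844 = 96.989 g.
FeO wt% = 96.989 / 445.701 × 100 = 21.76%.

21.76 wt%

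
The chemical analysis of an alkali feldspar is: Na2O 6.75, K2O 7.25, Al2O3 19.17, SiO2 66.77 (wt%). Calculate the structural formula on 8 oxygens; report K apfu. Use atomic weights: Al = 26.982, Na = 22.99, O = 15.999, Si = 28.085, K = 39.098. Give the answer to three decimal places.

0.414 K apfu

Na2O: 6.75/61.979 = 0.10891 mol → 0.21782 mol Na, 0.10891 mol O.
K2O: 7.25/94.195 = 0.07697 mol → 0.15394 mol K, 0.07697 mol O.
Al2O3: 19.17/101.961 = 0.18801 mol → 0.37602 mol Al, 0.56403 mol O.
SiO2: 66.77/60.083 = 1.11130 mol → 1.11130 mol Si, 2.22260 mol O.
Total oxygen = 2.97251 mol. Normalization factor = 8/2.97251 = 2.69133.
K per 8 O = 0.15394 × 2.69133 = 0.414.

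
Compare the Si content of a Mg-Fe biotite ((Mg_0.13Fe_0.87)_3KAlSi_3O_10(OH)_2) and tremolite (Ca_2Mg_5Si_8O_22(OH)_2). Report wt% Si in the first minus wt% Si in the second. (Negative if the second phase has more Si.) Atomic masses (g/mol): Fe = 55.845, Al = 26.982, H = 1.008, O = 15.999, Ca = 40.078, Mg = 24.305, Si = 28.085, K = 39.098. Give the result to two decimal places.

-10.79 percentage points

M((Mg_0.13Fe_0.87)_3KAlSi_3O_10(OH)_2) = 499.573 g/mol, so wt% Si = 84.255/499.573 × 100 = 16.87%.
M(Ca_2Mg_5Si_8O_22(OH)_2) = 812.353 g/mol, so wt% Si = 224.680/812.353 × 100 = 27.66%.
16.87 − 27.66 = -10.79 pp.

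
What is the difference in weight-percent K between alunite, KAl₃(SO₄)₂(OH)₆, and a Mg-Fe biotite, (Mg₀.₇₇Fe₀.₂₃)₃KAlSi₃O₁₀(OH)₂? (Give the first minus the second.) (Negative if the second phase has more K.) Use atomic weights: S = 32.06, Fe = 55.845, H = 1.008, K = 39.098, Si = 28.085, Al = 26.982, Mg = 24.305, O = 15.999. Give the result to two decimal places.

0.53 percentage points

K in KAl₃(SO₄)₂(OH)₆: molar mass 414.198 g/mol; 1×39.098 = 39.098 g → 9.44 wt%.
K in (Mg₀.₇₇Fe₀.₂₃)₃KAlSi₃O₁₀(OH)₂: molar mass 439.017 g/mol; 1×39.098 = 39.098 g → 8.91 wt%.
Difference = 9.44 − 8.91 = 0.53 percentage points.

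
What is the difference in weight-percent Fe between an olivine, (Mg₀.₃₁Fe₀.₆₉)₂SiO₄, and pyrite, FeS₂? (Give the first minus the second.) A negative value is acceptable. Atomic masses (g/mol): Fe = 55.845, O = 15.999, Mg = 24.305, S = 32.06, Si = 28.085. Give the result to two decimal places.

-4.72 percentage points

Fe in (Mg₀.₃₁Fe₀.₆₉)₂SiO₄: molar mass 184.216 g/mol; 1.38×55.845 = 77.066 g → 41.83 wt%.
Fe in FeS₂: molar mass 119.965 g/mol; 1×55.845 = 55.845 g → 46.55 wt%.
Difference = 41.83 − 46.55 = -4.72 percentage points.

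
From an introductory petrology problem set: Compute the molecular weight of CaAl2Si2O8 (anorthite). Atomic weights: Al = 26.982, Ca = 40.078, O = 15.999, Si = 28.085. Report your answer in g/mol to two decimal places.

278.20 g/mol

M = 1*40.078 + 2*26.982 + 2*28.085 + 8*15.999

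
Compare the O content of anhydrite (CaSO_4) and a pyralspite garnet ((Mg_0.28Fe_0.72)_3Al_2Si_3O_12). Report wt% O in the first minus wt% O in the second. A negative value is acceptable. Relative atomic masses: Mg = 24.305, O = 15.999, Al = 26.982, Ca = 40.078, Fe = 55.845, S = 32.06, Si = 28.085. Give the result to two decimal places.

6.27 percentage points

M(CaSO_4) = 136.134 g/mol, so wt% O = 63.996/136.134 × 100 = 47.01%.
M((Mg_0.28Fe_0.72)_3Al_2Si_3O_12) = 471.248 g/mol, so wt% O = 191.988/471.248 × 100 = 40.74%.
47.01 − 40.74 = 6.27 pp.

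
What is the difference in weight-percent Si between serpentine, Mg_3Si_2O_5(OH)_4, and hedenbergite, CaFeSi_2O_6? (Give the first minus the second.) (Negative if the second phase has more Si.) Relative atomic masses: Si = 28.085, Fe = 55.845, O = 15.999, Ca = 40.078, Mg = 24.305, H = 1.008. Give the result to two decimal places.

First mineral: 56.170 g Si in 277.108 g formula = 20.27 wt% Si.
Second mineral: 56.170 g Si in 248.087 g formula = 22.64 wt% Si.
20.27% − 22.64% gives a difference of -2.37 percentage points.

-2.37 percentage points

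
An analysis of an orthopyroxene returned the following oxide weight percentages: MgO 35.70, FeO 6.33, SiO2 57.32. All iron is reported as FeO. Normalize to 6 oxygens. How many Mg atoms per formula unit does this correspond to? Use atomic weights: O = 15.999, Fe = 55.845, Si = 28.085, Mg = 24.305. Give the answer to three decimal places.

35.70 wt% MgO ÷ 40.304 g/mol = 0.88577 mol, giving 0.88577 Mg and 0.88577 O.
6.33 wt% FeO ÷ 71.844 g/mol = 0.08811 mol, giving 0.08811 Fe and 0.08811 O.
57.32 wt% SiO2 ÷ 60.083 g/mol = 0.95401 mol, giving 0.95401 Si and 1.90802 O.
Oxygen sums to 2.88190; scaling by 6/2.88190 = 2.08196 puts the formula on 6 O.
Mg: 0.88577 × 2.08196 = 1.844 atoms per formula unit.

1.844 Mg apfu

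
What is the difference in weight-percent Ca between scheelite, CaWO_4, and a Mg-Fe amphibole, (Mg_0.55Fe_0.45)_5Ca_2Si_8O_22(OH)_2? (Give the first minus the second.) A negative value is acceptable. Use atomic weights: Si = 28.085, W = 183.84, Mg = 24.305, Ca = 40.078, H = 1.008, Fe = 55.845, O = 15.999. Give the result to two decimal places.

4.85 percentage points

Ca in CaWO_4: molar mass 287.914 g/mol; 1×40.078 = 40.078 g → 13.92 wt%.
Ca in (Mg_0.55Fe_0.45)_5Ca_2Si_8O_22(OH)_2: molar mass 883.318 g/mol; 2×40.078 = 80.156 g → 9.07 wt%.
Difference = 13.92 − 9.07 = 4.85 percentage points.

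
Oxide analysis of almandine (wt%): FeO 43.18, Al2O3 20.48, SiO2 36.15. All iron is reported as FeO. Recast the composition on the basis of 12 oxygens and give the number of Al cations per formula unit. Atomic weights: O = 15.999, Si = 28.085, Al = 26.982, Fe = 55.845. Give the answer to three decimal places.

FeO: 43.18/71.844 = 0.60102 mol → 0.60102 mol Fe, 0.60102 mol O.
Al2O3: 20.48/101.961 = 0.20086 mol → 0.40172 mol Al, 0.60258 mol O.
SiO2: 36.15/60.083 = 0.60167 mol → 0.60167 mol Si, 1.20334 mol O.
Total oxygen = 2.40694 mol. Normalization factor = 12/2.40694 = 4.98558.
Al per 12 O = 0.40172 × 4.98558 = 2.003.

2.003 Al apfu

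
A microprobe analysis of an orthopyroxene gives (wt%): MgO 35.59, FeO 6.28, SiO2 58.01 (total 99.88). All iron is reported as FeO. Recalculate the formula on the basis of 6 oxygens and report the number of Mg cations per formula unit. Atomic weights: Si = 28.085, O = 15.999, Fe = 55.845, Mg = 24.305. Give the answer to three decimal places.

MgO (M=40.304): mol = 0.88304; Mg = 0.88304, O = 0.88304.
FeO (M=71.844): mol = 0.08741; Fe = 0.08741, O = 0.08741.
SiO2 (M=60.083): mol = 0.96550; Si = 0.96550, O = 1.93100.
ΣO = 2.90145; factor = 6/ΣO = 2.06793.
Mg apfu = 0.88304 × 2.06793 = 1.826.

1.826 Mg apfu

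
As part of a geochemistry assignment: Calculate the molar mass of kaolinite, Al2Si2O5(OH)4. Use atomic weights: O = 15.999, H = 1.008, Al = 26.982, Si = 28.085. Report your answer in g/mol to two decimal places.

258.16 g/mol

M = 2*26.982 + 2*28.085 + 9*15.999 + 4*1.008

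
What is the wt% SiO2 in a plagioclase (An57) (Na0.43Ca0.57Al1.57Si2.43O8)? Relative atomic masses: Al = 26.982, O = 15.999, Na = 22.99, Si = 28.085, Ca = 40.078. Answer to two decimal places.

Molar mass of Na0.43Ca0.57Al1.57Si2.43O8 = 0.43*22.99 + 0.57*40.078 + 1.57*26.982 + 2.43*28.085 + 8*15.999 = 271.330 g/mol.
Each formula unit contains 2.43 Si, equivalent to 2.43/1 = 2.4300 mol SiO2.
M(SiO2) = 1×28.085 + 2×15.999 = 60.083 g/mol.
Mass of SiO2 per formula unit = 2.4300 × 60.083 = 146.002 g.
SiO2 wt% = 146.002 / 271.330 × 100 = 53.81%.

53.81 wt%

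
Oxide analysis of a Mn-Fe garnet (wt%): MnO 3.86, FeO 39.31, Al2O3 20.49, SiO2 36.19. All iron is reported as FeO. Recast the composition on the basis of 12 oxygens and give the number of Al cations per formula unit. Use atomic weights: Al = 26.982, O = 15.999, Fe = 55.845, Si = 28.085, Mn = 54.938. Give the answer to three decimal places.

3.86 wt% MnO ÷ 70.937 g/mol = 0.05441 mol, giving 0.05441 Mn and 0.05441 O.
39.31 wt% FeO ÷ 71.844 g/mol = 0.54716 mol, giving 0.54716 Fe and 0.54716 O.
20.49 wt% Al2O3 ÷ 101.961 g/mol = 0.20096 mol, giving 0.40192 Al and 0.60288 O.
36.19 wt% SiO2 ÷ 60.083 g/mol = 0.60233 mol, giving 0.60233 Si and 1.20466 O.
Oxygen sums to 2.40911; scaling by 12/2.40911 = 4.98109 puts the formula on 12 O.
Al: 0.40192 × 4.98109 = 2.002 atoms per formula unit.

2.002 Al apfu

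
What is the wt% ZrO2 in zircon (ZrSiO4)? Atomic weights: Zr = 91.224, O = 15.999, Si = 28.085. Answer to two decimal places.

67.22 wt%

M(ZrSiO4) = 183.305 g/mol; M(ZrO2) = 123.222 g/mol.
Moles ZrO2 per formula unit = 1 Zr ÷ 1 = 1.0000.
ZrO2 fraction = (1.0000 × 123.222) / 183.305 = 123.222/183.305 = 0.6722.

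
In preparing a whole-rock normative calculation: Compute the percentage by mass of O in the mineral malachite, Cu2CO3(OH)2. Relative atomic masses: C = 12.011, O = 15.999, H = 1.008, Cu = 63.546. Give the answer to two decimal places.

36.18 wt%

Molar mass of Cu2CO3(OH)2: 2·63.546 + 1·12.011 + 5·15.999 + 2·1.008 = 221.114 g/mol.
Mass of O per formula unit: 5 × 15.999 = 79.995 g.
Weight fraction O = 79.995 / 221.114 = 0.3618.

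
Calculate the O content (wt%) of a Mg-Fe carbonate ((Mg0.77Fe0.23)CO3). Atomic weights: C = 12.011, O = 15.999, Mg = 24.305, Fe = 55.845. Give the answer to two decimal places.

52.42 wt%

Molar mass of (Mg0.77Fe0.23)CO3: 0.77×24.305 + 0.23×55.845 + 1×12.011 + 3×15.999 = 91.567 g/mol.
Mass of O per formula unit: 3 × 15.999 = 47.997 g.
Weight fraction O = 47.997 / 91.567 = 0.5242.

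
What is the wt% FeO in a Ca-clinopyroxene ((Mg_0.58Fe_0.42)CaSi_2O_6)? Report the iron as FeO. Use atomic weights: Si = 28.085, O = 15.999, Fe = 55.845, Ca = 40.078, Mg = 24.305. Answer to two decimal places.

Formula mass = 229.794 g/mol.
0.42 Fe → 0.4200 mol FeO per formula unit; M(FeO) = 71.844, so FeO mass = 30.174 g.
30.174/229.794 × 100 = 13.13 wt%.

13.13 wt%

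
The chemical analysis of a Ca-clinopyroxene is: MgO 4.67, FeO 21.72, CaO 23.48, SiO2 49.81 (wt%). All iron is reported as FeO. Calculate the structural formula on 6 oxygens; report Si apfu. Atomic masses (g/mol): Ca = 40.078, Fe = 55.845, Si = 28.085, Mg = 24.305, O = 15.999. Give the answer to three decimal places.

MgO (M=40.304): mol = 0.11587; Mg = 0.11587, O = 0.11587.
FeO (M=71.844): mol = 0.30232; Fe = 0.30232, O = 0.30232.
CaO (M=56.077): mol = 0.41871; Ca = 0.41871, O = 0.41871.
SiO2 (M=60.083): mol = 0.82902; Si = 0.82902, O = 1.65804.
ΣO = 2.49494; factor = 6/ΣO = 2.40487.
Si apfu = 0.82902 × 2.40487 = 1.994.

1.994 Si apfu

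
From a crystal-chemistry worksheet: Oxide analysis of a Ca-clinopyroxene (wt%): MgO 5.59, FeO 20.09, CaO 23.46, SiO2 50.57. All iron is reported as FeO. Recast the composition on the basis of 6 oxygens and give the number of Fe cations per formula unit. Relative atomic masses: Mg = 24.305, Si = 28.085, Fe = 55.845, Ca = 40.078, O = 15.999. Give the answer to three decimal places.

MgO (M=40.304): mol = 0.13870; Mg = 0.13870, O = 0.13870.
FeO (M=71.844): mol = 0.27963; Fe = 0.27963, O = 0.27963.
CaO (M=56.077): mol = 0.41835; Ca = 0.41835, O = 0.41835.
SiO2 (M=60.083): mol = 0.84167; Si = 0.84167, O = 1.68334.
ΣO = 2.52002; factor = 6/ΣO = 2.38093.
Fe apfu = 0.27963 × 2.38093 = 0.666.

0.666 Fe apfu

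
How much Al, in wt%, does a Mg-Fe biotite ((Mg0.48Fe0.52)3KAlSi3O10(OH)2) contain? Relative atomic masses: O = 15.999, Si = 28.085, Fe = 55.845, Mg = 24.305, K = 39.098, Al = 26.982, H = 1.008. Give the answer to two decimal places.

5.78 wt%

Molar mass of (Mg0.48Fe0.52)3KAlSi3O10(OH)2: 1.44*24.305 + 1.56*55.845 + 1*39.098 + 1*26.982 + 3*28.085 + 12*15.999 + 2*1.008 = 466.456 g/mol.
Mass of Al per formula unit: 1 × 26.982 = 26.982 g.
Weight fraction Al = 26.982 / 466.456 = 0.0578.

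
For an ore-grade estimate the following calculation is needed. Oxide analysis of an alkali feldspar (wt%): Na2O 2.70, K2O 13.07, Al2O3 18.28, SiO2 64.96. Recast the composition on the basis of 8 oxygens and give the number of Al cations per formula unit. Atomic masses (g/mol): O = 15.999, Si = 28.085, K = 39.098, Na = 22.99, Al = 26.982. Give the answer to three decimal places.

0.995 Al apfu

Na2O (M=61.979): mol = 0.04356; Na = 0.08712, O = 0.04356.
K2O (M=94.195): mol = 0.13875; K = 0.27750, O = 0.13875.
Al2O3 (M=101.961): mol = 0.17928; Al = 0.35856, O = 0.53784.
SiO2 (M=60.083): mol = 1.08117; Si = 1.08117, O = 2.16234.
ΣO = 2.88249; factor = 8/ΣO = 2.77538.
Al apfu = 0.35856 × 2.77538 = 0.995.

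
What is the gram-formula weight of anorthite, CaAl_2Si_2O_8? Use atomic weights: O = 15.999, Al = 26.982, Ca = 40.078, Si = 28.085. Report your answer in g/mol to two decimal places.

278.20 g/mol

M = 1·40.078 + 2·26.982 + 2·28.085 + 8·15.999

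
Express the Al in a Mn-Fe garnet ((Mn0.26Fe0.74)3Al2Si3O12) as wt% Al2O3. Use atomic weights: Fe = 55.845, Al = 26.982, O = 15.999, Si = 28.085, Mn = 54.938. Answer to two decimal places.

20.51 wt%

Formula mass = 497.035 g/mol.
2 Al → 1.0000 mol Al2O3 per formula unit; M(Al2O3) = 101.961, so Al2O3 mass = 101.961 g.
101.961/497.035 × 100 = 20.51 wt%.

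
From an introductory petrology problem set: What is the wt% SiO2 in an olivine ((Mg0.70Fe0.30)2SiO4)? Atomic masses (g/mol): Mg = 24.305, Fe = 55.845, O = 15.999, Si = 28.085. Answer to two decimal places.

37.64 wt%

Formula mass = 159.615 g/mol.
1 Si → 1.0000 mol SiO2 per formula unit; M(SiO2) = 60.083, so SiO2 mass = 60.083 g.
60.083/159.615 × 100 = 37.64 wt%.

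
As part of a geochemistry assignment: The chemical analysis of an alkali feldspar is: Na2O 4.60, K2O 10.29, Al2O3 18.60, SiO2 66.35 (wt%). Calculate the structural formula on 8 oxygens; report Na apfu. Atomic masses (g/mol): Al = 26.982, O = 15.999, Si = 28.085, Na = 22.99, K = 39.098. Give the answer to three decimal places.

Na2O: 4.60/61.979 = 0.07422 mol → 0.14844 mol Na, 0.07422 mol O.
K2O: 10.29/94.195 = 0.10924 mol → 0.21848 mol K, 0.10924 mol O.
Al2O3: 18.60/101.961 = 0.18242 mol → 0.36484 mol Al, 0.54726 mol O.
SiO2: 66.35/60.083 = 1.10431 mol → 1.10431 mol Si, 2.20862 mol O.
Total oxygen = 2.93934 mol. Normalization factor = 8/2.93934 = 2.72170.
Na per 8 O = 0.14844 × 2.72170 = 0.404.

0.404 Na apfu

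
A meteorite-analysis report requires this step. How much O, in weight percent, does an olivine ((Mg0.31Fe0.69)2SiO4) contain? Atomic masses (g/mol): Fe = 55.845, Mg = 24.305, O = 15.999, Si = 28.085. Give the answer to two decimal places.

Molar mass of (Mg0.31Fe0.69)2SiO4: 0.62·24.305 + 1.38·55.845 + 1·28.085 + 4·15.999 = 184.216 g/mol.
Mass of O per formula unit: 4 × 15.999 = 63.996 g.
Weight fraction O = 63.996 / 184.216 = 0.3474.

34.74 weight percent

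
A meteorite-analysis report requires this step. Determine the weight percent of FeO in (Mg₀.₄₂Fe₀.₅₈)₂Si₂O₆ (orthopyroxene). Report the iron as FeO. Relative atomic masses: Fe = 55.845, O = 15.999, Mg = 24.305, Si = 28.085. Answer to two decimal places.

Formula mass = 237.360 g/mol.
1.16 Fe → 1.1600 mol FeO per formula unit; M(FeO) = 71.844, so FeO mass = 83.339 g.
83.339/237.360 × 100 = 35.11 wt%.

35.11 wt%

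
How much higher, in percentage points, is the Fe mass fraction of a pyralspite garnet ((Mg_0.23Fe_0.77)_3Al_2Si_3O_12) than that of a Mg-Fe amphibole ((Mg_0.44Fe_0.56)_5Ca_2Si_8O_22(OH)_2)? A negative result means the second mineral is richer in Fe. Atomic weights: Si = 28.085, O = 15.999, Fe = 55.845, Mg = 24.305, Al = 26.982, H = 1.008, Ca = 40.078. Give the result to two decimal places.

9.74 percentage points

First mineral: 129.002 g Fe in 475.979 g formula = 27.10 wt% Fe.
Second mineral: 156.366 g Fe in 900.665 g formula = 17.36 wt% Fe.
27.10% − 17.36% gives a difference of 9.74 percentage points.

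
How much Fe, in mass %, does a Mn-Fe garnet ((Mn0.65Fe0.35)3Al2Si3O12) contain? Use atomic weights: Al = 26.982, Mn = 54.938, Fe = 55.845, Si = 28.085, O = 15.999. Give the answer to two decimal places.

M((Mn0.65Fe0.35)3Al2Si3O12) = 495.973 g/mol.
Fe contributes 1.05 × 55.845 = 58.637 g per mole.
58.637/495.973 = 0.1182 → 11.82%.

11.82 mass %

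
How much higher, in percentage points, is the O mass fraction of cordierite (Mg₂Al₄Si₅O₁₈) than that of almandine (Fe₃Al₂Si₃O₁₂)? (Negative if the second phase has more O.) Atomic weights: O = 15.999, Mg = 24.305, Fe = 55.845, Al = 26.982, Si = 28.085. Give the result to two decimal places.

First mineral: 287.982 g O in 584.945 g formula = 49.23 wt% O.
Second mineral: 191.988 g O in 497.742 g formula = 38.57 wt% O.
49.23% − 38.57% gives a difference of 10.66 percentage points.

10.66 percentage points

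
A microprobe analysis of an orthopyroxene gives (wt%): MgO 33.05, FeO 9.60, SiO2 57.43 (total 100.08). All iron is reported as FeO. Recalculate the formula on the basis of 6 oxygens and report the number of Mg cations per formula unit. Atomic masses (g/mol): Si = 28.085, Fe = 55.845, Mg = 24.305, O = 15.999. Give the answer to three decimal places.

MgO: 33.05/40.304 = 0.82002 mol → 0.82002 mol Mg, 0.82002 mol O.
FeO: 9.60/71.844 = 0.13362 mol → 0.13362 mol Fe, 0.13362 mol O.
SiO2: 57.43/60.083 = 0.95584 mol → 0.95584 mol Si, 1.91168 mol O.
Total oxygen = 2.86532 mol. Normalization factor = 6/2.86532 = 2.09401.
Mg per 6 O = 0.82002 × 2.09401 = 1.717.

1.717 Mg apfu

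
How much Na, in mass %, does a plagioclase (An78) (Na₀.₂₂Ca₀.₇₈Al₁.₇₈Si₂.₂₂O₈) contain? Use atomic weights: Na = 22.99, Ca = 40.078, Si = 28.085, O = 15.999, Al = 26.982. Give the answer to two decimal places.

1.84 mass %

M(Na₀.₂₂Ca₀.₇₈Al₁.₇₈Si₂.₂₂O₈) = 274.687 g/mol.
Na contributes 0.22 × 22.99 = 5.058 g per mole.
5.058/274.687 = 0.0184 → 1.84%.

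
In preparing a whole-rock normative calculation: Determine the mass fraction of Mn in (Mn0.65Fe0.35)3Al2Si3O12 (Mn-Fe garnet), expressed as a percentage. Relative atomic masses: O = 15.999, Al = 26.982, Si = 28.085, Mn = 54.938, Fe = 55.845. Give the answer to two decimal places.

Formula mass = 1.95·54.938 + 1.05·55.845 + 2·26.982 + 3·28.085 + 12·15.999 = 495.973 g/mol, of which 107.129 g is Mn.
So Mn makes up 107.129/495.973 = 0.2160 of the mass, i.e. 21.60%.

21.60 wt%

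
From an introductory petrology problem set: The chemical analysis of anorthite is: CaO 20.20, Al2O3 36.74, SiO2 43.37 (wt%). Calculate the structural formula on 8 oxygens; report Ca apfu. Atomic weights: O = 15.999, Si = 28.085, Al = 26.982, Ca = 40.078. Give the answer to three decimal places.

20.20 wt% CaO ÷ 56.077 g/mol = 0.36022 mol, giving 0.36022 Ca and 0.36022 O.
36.74 wt% Al2O3 ÷ 101.961 g/mol = 0.36033 mol, giving 0.72066 Al and 1.08099 O.
43.37 wt% SiO2 ÷ 60.083 g/mol = 0.72183 mol, giving 0.72183 Si and 1.44366 O.
Oxygen sums to 2.88487; scaling by 8/2.88487 = 2.77309 puts the formula on 8 O.
Ca: 0.36022 × 2.77309 = 0.999 atoms per formula unit.

0.999 Ca apfu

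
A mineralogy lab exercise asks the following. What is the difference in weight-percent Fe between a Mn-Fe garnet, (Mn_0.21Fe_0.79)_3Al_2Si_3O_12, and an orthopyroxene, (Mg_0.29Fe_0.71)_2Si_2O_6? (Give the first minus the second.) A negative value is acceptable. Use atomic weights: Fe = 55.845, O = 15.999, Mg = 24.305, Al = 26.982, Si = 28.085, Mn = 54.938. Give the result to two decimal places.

M((Mn_0.21Fe_0.79)_3Al_2Si_3O_12) = 497.171 g/mol, so wt% Fe = 132.353/497.171 × 100 = 26.62%.
M((Mg_0.29Fe_0.71)_2Si_2O_6) = 245.561 g/mol, so wt% Fe = 79.300/245.561 × 100 = 32.29%.
26.62 − 32.29 = -5.67 pp.

-5.67 percentage points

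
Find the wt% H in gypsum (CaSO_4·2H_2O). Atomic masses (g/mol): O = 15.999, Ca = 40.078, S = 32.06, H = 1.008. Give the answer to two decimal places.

M(CaSO_4·2H_2O) = 172.164 g/mol.
H contributes 4 × 1.008 = 4.032 g per mole.
4.032/172.164 = 0.0234 → 2.34%.

2.34 weight percent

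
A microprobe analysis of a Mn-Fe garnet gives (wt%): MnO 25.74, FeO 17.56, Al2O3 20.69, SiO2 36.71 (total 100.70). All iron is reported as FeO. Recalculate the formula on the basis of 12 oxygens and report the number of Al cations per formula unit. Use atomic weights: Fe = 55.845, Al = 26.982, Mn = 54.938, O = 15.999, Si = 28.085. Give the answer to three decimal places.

1.998 Al apfu

MnO: 25.74/70.937 = 0.36286 mol → 0.36286 mol Mn, 0.36286 mol O.
FeO: 17.56/71.844 = 0.24442 mol → 0.24442 mol Fe, 0.24442 mol O.
Al2O3: 20.69/101.961 = 0.20292 mol → 0.40584 mol Al, 0.60876 mol O.
SiO2: 36.71/60.083 = 0.61099 mol → 0.61099 mol Si, 1.22198 mol O.
Total oxygen = 2.43802 mol. Normalization factor = 12/2.43802 = 4.92203.
Al per 12 O = 0.40584 × 4.92203 = 1.998.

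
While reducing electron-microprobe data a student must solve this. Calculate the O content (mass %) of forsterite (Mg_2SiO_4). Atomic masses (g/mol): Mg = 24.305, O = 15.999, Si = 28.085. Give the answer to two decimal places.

45.49 mass %

M(Mg_2SiO_4) = 140.691 g/mol.
O contributes 4 × 15.999 = 63.996 g per mole.
63.996/140.691 = 0.4549 → 45.49%.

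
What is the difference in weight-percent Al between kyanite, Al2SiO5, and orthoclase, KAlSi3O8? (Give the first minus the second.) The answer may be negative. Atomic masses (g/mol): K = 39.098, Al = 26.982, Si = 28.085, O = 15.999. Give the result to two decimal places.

23.61 percentage points

Al in Al2SiO5: molar mass 162.044 g/mol; 2×26.982 = 53.964 g → 33.30 wt%.
Al in KAlSi3O8: molar mass 278.327 g/mol; 1×26.982 = 26.982 g → 9.69 wt%.
Difference = 33.30 − 9.69 = 23.61 percentage points.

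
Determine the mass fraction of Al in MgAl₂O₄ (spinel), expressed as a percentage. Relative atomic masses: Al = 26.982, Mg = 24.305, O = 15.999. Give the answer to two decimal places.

M(MgAl₂O₄) = 142.265 g/mol.
Al contributes 2 × 26.982 = 53.964 g per mole.
53.964/142.265 = 0.3793 → 37.93%.

37.93 mass %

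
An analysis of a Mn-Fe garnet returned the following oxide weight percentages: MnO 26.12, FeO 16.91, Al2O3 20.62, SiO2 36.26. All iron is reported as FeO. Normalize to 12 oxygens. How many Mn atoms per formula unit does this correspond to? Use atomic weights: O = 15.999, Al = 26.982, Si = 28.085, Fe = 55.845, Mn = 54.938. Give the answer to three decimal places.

1.828 Mn apfu

26.12 wt% MnO ÷ 70.937 g/mol = 0.36821 mol, giving 0.36821 Mn and 0.36821 O.
16.91 wt% FeO ÷ 71.844 g/mol = 0.23537 mol, giving 0.23537 Fe and 0.23537 O.
20.62 wt% Al2O3 ÷ 101.961 g/mol = 0.20223 mol, giving 0.40446 Al and 0.60669 O.
36.26 wt% SiO2 ÷ 60.083 g/mol = 0.60350 mol, giving 0.60350 Si and 1.20700 O.
Oxygen sums to 2.41727; scaling by 12/2.41727 = 4.96428 puts the formula on 12 O.
Mn: 0.36821 × 4.96428 = 1.828 atoms per formula unit.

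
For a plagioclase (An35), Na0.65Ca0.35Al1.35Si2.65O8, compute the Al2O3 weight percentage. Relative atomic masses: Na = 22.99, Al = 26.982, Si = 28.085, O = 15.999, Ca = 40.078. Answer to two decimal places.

M(Na0.65Ca0.35Al1.35Si2.65O8) = 267.814 g/mol; M(Al2O3) = 101.961 g/mol.
Moles Al2O3 per formula unit = 1.35 Al ÷ 2 = 0.6750.
Al2O3 fraction = (0.6750 × 101.961) / 267.814 = 68.824/267.814 = 0.2570.

25.70 wt%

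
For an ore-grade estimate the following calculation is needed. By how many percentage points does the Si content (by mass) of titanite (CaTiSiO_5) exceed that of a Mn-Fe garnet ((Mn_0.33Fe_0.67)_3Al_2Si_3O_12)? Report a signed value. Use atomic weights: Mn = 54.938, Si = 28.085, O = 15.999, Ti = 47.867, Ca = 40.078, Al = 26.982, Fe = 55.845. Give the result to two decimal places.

-2.63 percentage points

First mineral: 28.085 g Si in 196.025 g formula = 14.33 wt% Si.
Second mineral: 84.255 g Si in 496.844 g formula = 16.96 wt% Si.
14.33% − 16.96% gives a difference of -2.63 percentage points.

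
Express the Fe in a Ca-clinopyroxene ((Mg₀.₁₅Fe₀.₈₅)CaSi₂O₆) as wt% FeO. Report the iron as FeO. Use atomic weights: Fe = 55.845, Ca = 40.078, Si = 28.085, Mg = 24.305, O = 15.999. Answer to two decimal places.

Formula mass = 243.356 g/mol.
0.85 Fe → 0.8500 mol FeO per formula unit; M(FeO) = 71.844, so FeO mass = 61.067 g.
61.067/243.356 × 100 = 25.09 wt%.

25.09 wt%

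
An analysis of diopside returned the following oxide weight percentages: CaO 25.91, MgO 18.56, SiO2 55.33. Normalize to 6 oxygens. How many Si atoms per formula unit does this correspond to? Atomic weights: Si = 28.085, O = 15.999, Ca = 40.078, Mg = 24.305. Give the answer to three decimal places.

1.999 Si apfu

25.91 wt% CaO ÷ 56.077 g/mol = 0.46204 mol, giving 0.46204 Ca and 0.46204 O.
18.56 wt% MgO ÷ 40.304 g/mol = 0.46050 mol, giving 0.46050 Mg and 0.46050 O.
55.33 wt% SiO2 ÷ 60.083 g/mol = 0.92089 mol, giving 0.92089 Si and 1.84178 O.
Oxygen sums to 2.76432; scaling by 6/2.76432 = 2.17052 puts the formula on 6 O.
Si: 0.92089 × 2.17052 = 1.999 atoms per formula unit.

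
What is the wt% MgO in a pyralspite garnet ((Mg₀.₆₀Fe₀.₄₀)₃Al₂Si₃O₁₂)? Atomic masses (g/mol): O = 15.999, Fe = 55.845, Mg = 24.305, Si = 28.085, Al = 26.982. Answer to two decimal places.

16.45 wt%

Molar mass of (Mg₀.₆₀Fe₀.₄₀)₃Al₂Si₃O₁₂ = 1.80×24.305 + 1.20×55.845 + 2×26.982 + 3×28.085 + 12×15.999 = 440.970 g/mol.
Each formula unit contains 1.80 Mg, equivalent to 1.80/1 = 1.8000 mol MgO.
M(MgO) = 1×24.305 + 1×15.999 = 40.304 g/mol.
Mass of MgO per formula unit = 1.8000 × 40.304 = 72.547 g.
MgO wt% = 72.547 / 440.970 × 100 = 16.45%.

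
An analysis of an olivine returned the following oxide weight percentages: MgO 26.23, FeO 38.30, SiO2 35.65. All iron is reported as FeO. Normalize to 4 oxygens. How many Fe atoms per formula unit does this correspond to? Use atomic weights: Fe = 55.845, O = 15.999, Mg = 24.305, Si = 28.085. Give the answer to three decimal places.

MgO: 26.23/40.304 = 0.65080 mol → 0.65080 mol Mg, 0.65080 mol O.
FeO: 38.30/71.844 = 0.53310 mol → 0.53310 mol Fe, 0.53310 mol O.
SiO2: 35.65/60.083 = 0.59335 mol → 0.59335 mol Si, 1.18670 mol O.
Total oxygen = 2.37060 mol. Normalization factor = 4/2.37060 = 1.68734.
Fe per 4 O = 0.53310 × 1.68734 = 0.900.

0.900 Fe apfu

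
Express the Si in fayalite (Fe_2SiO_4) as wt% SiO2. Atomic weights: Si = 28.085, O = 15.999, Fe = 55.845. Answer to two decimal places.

Molar mass of Fe_2SiO_4 = 2*55.845 + 1*28.085 + 4*15.999 = 203.771 g/mol.
Each formula unit contains 1 Si, equivalent to 1/1 = 1.0000 mol SiO2.
M(SiO2) = 1×28.085 + 2×15.999 = 60.083 g/mol.
Mass of SiO2 per formula unit = 1.0000 × 60.083 = 60.083 g.
SiO2 wt% = 60.083 / 203.771 × 100 = 29.49%.

29.49 wt%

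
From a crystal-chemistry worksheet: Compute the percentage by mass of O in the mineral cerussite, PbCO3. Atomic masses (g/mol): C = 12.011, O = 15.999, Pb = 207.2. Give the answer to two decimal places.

M(PbCO3) = 267.208 g/mol.
O contributes 3 × 15.999 = 47.997 g per mole.
47.997/267.208 = 0.1796 → 17.96%.

17.96 weight percent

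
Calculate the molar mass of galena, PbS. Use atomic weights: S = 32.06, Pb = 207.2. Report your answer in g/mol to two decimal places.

The formula mass is the sum 1*207.2 + 1*32.06.

239.26 g/mol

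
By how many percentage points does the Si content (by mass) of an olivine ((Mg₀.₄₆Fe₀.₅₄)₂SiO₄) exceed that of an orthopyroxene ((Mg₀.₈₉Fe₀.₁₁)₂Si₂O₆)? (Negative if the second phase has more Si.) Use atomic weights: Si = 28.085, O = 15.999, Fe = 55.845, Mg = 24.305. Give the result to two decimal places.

-10.97 percentage points

First mineral: 28.085 g Si in 174.754 g formula = 16.07 wt% Si.
Second mineral: 56.170 g Si in 207.713 g formula = 27.04 wt% Si.
16.07% − 27.04% gives a difference of -10.97 percentage points.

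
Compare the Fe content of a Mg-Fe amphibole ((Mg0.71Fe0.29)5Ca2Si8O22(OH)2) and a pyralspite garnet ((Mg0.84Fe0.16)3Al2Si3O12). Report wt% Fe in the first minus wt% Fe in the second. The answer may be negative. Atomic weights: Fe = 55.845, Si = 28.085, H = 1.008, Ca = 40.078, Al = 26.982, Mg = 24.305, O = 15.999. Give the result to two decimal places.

M((Mg0.71Fe0.29)5Ca2Si8O22(OH)2) = 858.086 g/mol, so wt% Fe = 80.975/858.086 × 100 = 9.44%.
M((Mg0.84Fe0.16)3Al2Si3O12) = 418.261 g/mol, so wt% Fe = 26.806/418.261 × 100 = 6.41%.
9.44 − 6.41 = 3.03 pp.

3.03 percentage points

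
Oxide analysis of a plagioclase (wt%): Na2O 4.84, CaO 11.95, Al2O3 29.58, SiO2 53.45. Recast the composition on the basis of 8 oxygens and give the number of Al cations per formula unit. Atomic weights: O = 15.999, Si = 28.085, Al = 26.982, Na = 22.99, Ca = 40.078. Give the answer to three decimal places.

1.578 Al apfu

4.84 wt% Na2O ÷ 61.979 g/mol = 0.07809 mol, giving 0.15618 Na and 0.07809 O.
11.95 wt% CaO ÷ 56.077 g/mol = 0.21310 mol, giving 0.21310 Ca and 0.21310 O.
29.58 wt% Al2O3 ÷ 101.961 g/mol = 0.29011 mol, giving 0.58022 Al and 0.87033 O.
53.45 wt% SiO2 ÷ 60.083 g/mol = 0.88960 mol, giving 0.88960 Si and 1.77920 O.
Oxygen sums to 2.94072; scaling by 8/2.94072 = 2.72042 puts the formula on 8 O.
Al: 0.58022 × 2.72042 = 1.578 atoms per formula unit.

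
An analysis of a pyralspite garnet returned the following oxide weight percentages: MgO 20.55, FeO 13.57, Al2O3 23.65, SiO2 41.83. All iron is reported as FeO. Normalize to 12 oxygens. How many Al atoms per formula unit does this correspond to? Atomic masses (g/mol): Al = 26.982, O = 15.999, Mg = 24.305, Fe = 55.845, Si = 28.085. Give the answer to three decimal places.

20.55 wt% MgO ÷ 40.304 g/mol = 0.50987 mol, giving 0.50987 Mg and 0.50987 O.
13.57 wt% FeO ÷ 71.844 g/mol = 0.18888 mol, giving 0.18888 Fe and 0.18888 O.
23.65 wt% Al2O3 ÷ 101.961 g/mol = 0.23195 mol, giving 0.46390 Al and 0.69585 O.
41.83 wt% SiO2 ÷ 60.083 g/mol = 0.69620 mol, giving 0.69620 Si and 1.39240 O.
Oxygen sums to 2.78700; scaling by 12/2.78700 = 4.30571 puts the formula on 12 O.
Al: 0.46390 × 4.30571 = 1.997 atoms per formula unit.

1.997 Al apfu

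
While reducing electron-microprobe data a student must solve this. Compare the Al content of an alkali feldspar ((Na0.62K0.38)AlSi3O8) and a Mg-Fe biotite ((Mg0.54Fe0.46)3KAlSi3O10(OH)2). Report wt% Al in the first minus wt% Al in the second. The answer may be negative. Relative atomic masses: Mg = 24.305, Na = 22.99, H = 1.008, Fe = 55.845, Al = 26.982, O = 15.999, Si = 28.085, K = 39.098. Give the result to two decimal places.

4.20 percentage points

First mineral: 26.982 g Al in 268.340 g formula = 10.06 wt% Al.
Second mineral: 26.982 g Al in 460.779 g formula = 5.86 wt% Al.
10.06% − 5.86% gives a difference of 4.20 percentage points.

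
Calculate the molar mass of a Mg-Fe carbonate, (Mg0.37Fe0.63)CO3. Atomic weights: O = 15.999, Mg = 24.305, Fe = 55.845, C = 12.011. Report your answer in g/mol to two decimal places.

The formula mass is the sum 0.37·24.305 + 0.63·55.845 + 1·12.011 + 3·15.999.

104.18 g/mol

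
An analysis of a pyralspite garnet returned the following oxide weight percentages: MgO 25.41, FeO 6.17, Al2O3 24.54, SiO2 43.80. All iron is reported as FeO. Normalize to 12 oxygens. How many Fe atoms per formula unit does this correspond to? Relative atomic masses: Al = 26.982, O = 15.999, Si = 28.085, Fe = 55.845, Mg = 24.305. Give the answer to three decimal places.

0.356 Fe apfu

MgO: 25.41/40.304 = 0.63046 mol → 0.63046 mol Mg, 0.63046 mol O.
FeO: 6.17/71.844 = 0.08588 mol → 0.08588 mol Fe, 0.08588 mol O.
Al2O3: 24.54/101.961 = 0.24068 mol → 0.48136 mol Al, 0.72204 mol O.
SiO2: 43.80/60.083 = 0.72899 mol → 0.72899 mol Si, 1.45798 mol O.
Total oxygen = 2.89636 mol. Normalization factor = 12/2.89636 = 4.14313.
Fe per 12 O = 0.08588 × 4.14313 = 0.356.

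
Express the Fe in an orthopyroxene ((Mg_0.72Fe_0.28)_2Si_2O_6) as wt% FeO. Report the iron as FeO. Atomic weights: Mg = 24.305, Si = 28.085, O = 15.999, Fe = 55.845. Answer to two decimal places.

Formula mass = 218.436 g/mol.
0.56 Fe → 0.5600 mol FeO per formula unit; M(FeO) = 71.844, so FeO mass = 40.233 g.
40.233/218.436 × 100 = 18.42 wt%.

18.42 wt%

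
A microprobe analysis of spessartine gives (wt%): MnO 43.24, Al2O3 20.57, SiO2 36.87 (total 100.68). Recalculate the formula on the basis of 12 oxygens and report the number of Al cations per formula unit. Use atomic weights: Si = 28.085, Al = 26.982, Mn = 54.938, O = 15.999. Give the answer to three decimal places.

1.983 Al apfu

MnO: 43.24/70.937 = 0.60955 mol → 0.60955 mol Mn, 0.60955 mol O.
Al2O3: 20.57/101.961 = 0.20174 mol → 0.40348 mol Al, 0.60522 mol O.
SiO2: 36.87/60.083 = 0.61365 mol → 0.61365 mol Si, 1.22730 mol O.
Total oxygen = 2.44207 mol. Normalization factor = 12/2.44207 = 4.91386.
Al per 12 O = 0.40348 × 4.91386 = 1.983.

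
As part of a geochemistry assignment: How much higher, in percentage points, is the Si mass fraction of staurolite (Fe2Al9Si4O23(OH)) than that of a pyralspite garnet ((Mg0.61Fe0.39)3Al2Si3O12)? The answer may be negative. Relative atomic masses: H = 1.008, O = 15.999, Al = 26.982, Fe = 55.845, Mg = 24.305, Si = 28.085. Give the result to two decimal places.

-5.96 percentage points

Si in Fe2Al9Si4O23(OH): molar mass 851.852 g/mol; 4×28.085 = 112.340 g → 13.19 wt%.
Si in (Mg0.61Fe0.39)3Al2Si3O12: molar mass 440.024 g/mol; 3×28.085 = 84.255 g → 19.15 wt%.
Difference = 13.19 − 19.15 = -5.96 percentage points.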